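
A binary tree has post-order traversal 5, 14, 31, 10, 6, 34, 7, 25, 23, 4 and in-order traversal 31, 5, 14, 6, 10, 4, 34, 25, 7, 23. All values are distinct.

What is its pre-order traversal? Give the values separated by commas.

The last element of post-order is the root; it splits in-order into left and right subtrees.
Root 4: left subtree has 5 nodes {31, 5, 14, 6, 10}, right has 4 {34, 25, 7, 23}.
  Root 6: left subtree has 3 nodes {31, 5, 14}, right has 1 {10}.
    Root 31: left subtree has 0 nodes { }, right has 2 {5, 14}.
      Root 14: left subtree has 1 node {5}, right has 0 { }.
  Root 23: left subtree has 3 nodes {34, 25, 7}, right has 0 { }.
    Root 25: left subtree has 1 node {34}, right has 1 {7}.

4, 6, 31, 14, 5, 10, 23, 25, 34, 7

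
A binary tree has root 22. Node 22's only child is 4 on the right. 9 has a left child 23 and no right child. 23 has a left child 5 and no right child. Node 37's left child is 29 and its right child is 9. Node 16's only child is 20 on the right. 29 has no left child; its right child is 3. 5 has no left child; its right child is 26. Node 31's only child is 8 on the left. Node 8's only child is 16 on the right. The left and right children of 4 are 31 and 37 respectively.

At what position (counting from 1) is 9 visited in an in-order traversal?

13

In-order visits the left subtree, then the node, then the right subtree.
At 22: no left child.
Visit 22.
At 22: go right to 4.
  At 4: go left to 31.
    At 31: go left to 8.
      At 8: no left child.
      Visit 8.
      At 8: go right to 16.
        At 16: no left child.
        Visit 16.
        At 16: go right to 20.
          20 is a leaf — visit 20.
    Visit 31.
    At 31: no right child.
  Visit 4.
  At 4: go right to 37.
    At 37: go left to 29.
      At 29: no left child.
      Visit 29.
      At 29: go right to 3.
        3 is a leaf — visit 3.
    Visit 37.
    At 37: go right to 9.
      At 9: go left to 23.
        At 23: go left to 5.
          At 5: no left child.
          Visit 5.
          At 5: go right to 26.
            26 is a leaf — visit 26.
        Visit 23.
        At 23: no right child.
      Visit 9.
      At 9: no right child.
Full in-order sequence: 22, 8, 16, 20, 31, 4, 29, 3, 37, 5, 26, 23, 9.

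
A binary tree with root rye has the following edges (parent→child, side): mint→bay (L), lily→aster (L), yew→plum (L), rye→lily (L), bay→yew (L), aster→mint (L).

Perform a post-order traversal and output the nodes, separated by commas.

Post-order visits the left subtree, then the right subtree, then the node.
At rye: go left to lily.
  At lily: go left to aster.
    At aster: go left to mint.
      At mint: go left to bay.
        At bay: go left to yew.
          At yew: go left to plum.
            plum is a leaf — visit plum.
          At yew: no right child.
          Visit yew.
        At bay: no right child.
        Visit bay.
      At mint: no right child.
      Visit mint.
    At aster: no right child.
    Visit aster.
  At lily: no right child.
  Visit lily.
At rye: no right child.
Visit rye.

plum, yew, bay, mint, aster, lily, rye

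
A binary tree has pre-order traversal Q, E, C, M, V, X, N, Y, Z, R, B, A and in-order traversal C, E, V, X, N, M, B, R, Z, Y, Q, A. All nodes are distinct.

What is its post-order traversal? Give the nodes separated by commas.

The first element of pre-order is the root; it splits in-order into left and right subtrees.
Root Q: left subtree has 10 nodes {C, E, V, X, N, M, B, R, Z, Y}, right has 1 {A}.
  Root E: left subtree has 1 node {C}, right has 8 {V, X, N, M, B, R, Z, Y}.
    Root M: left subtree has 3 nodes {V, X, N}, right has 4 {B, R, Z, Y}.
      Root V: left subtree has 0 nodes { }, right has 2 {X, N}.
        Root X: left subtree has 0 nodes { }, right has 1 {N}.
      Root Y: left subtree has 3 nodes {B, R, Z}, right has 0 { }.
        Root Z: left subtree has 2 nodes {B, R}, right has 0 { }.
          Root R: left subtree has 1 node {B}, right has 0 { }.

C, N, X, V, B, R, Z, Y, M, E, A, Q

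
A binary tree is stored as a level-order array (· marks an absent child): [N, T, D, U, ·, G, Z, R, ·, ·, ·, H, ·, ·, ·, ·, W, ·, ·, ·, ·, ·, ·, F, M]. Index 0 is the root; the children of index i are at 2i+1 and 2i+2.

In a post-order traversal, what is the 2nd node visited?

Post-order visits the left subtree, then the right subtree, then the node.
At N: go left to T.
  At T: go left to U.
    At U: go left to R.
      At R: no left child.
      At R: go right to W.
        W is a leaf — visit W.
      Visit R.
    At U: no right child.
    Visit U.
  At T: no right child.
  Visit T.
At N: go right to D.
  At D: go left to G.
    At G: go left to H.
      At H: go left to F.
        F is a leaf — visit F.
      At H: go right to M.
        M is a leaf — visit M.
      Visit H.
    At G: no right child.
    Visit G.
  At D: go right to Z.
    Z is a leaf — visit Z.
  Visit D.
Visit N.
Full post-order sequence: W, R, U, T, F, M, H, G, Z, D, N.

R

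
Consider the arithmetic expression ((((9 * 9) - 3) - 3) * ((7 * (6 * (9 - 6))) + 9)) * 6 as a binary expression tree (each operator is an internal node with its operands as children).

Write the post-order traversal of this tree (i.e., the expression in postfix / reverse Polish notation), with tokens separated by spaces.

9 9 * 3 - 3 - 7 6 9 6 - * * 9 + * 6 *

Post-order on an expression tree gives postfix notation: for each operator, emit left operand, right operand, then the operator.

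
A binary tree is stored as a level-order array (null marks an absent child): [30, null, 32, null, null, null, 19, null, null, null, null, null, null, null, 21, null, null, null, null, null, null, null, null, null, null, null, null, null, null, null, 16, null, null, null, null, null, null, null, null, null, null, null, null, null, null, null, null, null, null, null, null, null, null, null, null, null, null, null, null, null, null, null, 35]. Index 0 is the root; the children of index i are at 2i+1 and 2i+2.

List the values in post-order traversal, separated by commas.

35, 16, 21, 19, 32, 30

Post-order visits the left subtree, then the right subtree, then the node.
At 30: no left child.
At 30: go right to 32.
  At 32: no left child.
  At 32: go right to 19.
    At 19: no left child.
    At 19: go right to 21.
      At 21: no left child.
      At 21: go right to 16.
        At 16: no left child.
        At 16: go right to 35.
          35 is a leaf — visit 35.
        Visit 16.
      Visit 21.
    Visit 19.
  Visit 32.
Visit 30.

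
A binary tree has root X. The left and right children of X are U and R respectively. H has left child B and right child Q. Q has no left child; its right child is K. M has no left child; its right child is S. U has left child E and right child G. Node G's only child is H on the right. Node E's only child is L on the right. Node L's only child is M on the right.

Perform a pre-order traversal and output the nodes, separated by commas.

X, U, E, L, M, S, G, H, B, Q, K, R

Pre-order visits the node, then its left subtree, then its right subtree.
Visit X.
At X: go left to U.
  Visit U.
  At U: go left to E.
    Visit E.
    At E: no left child.
    At E: go right to L.
      Visit L.
      At L: no left child.
      At L: go right to M.
        Visit M.
        At M: no left child.
        At M: go right to S.
          S is a leaf — visit S.
  At U: go right to G.
    Visit G.
    At G: no left child.
    At G: go right to H.
      Visit H.
      At H: go left to B.
        B is a leaf — visit B.
      At H: go right to Q.
        Visit Q.
        At Q: no left child.
        At Q: go right to K.
          K is a leaf — visit K.
At X: go right to R.
  R is a leaf — visit R.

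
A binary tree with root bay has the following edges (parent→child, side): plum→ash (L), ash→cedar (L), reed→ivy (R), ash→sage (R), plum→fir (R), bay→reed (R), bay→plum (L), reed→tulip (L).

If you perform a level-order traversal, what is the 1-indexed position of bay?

Level-order visits nodes level by level from the root, left to right within each level.
Level 0: bay
Level 1: plum, reed
Level 2: ash, fir, tulip, ivy
Level 3: cedar, sage
Full level-order sequence: bay, plum, reed, ash, fir, tulip, ivy, cedar, sage.

1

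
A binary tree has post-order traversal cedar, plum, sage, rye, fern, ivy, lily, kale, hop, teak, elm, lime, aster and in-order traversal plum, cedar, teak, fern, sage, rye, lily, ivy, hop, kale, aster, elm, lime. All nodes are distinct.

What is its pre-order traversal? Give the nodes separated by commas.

The last element of post-order is the root; it splits in-order into left and right subtrees.
Root aster: left subtree has 10 nodes {plum, cedar, teak, fern, sage, rye, lily, ivy, hop, kale}, right has 2 {elm, lime}.
  Root teak: left subtree has 2 nodes {plum, cedar}, right has 7 {fern, sage, rye, lily, ivy, hop, kale}.
    Root plum: left subtree has 0 nodes { }, right has 1 {cedar}.
    Root hop: left subtree has 5 nodes {fern, sage, rye, lily, ivy}, right has 1 {kale}.
      Root lily: left subtree has 3 nodes {fern, sage, rye}, right has 1 {ivy}.
        Root fern: left subtree has 0 nodes { }, right has 2 {sage, rye}.
          Root rye: left subtree has 1 node {sage}, right has 0 { }.
  Root lime: left subtree has 1 node {elm}, right has 0 { }.

aster, teak, plum, cedar, hop, lily, fern, rye, sage, ivy, kale, lime, elm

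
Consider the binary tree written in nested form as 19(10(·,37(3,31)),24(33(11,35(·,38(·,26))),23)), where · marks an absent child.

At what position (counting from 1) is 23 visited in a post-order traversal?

10

Post-order visits the left subtree, then the right subtree, then the node.
At 19: go left to 10.
  At 10: no left child.
  At 10: go right to 37.
    At 37: go left to 3.
      3 is a leaf — visit 3.
    At 37: go right to 31.
      31 is a leaf — visit 31.
    Visit 37.
  Visit 10.
At 19: go right to 24.
  At 24: go left to 33.
    At 33: go left to 11.
      11 is a leaf — visit 11.
    At 33: go right to 35.
      At 35: no left child.
      At 35: go right to 38.
        At 38: no left child.
        At 38: go right to 26.
          26 is a leaf — visit 26.
        Visit 38.
      Visit 35.
    Visit 33.
  At 24: go right to 23.
    23 is a leaf — visit 23.
  Visit 24.
Visit 19.
Full post-order sequence: 3, 31, 37, 10, 11, 26, 38, 35, 33, 23, 24, 19.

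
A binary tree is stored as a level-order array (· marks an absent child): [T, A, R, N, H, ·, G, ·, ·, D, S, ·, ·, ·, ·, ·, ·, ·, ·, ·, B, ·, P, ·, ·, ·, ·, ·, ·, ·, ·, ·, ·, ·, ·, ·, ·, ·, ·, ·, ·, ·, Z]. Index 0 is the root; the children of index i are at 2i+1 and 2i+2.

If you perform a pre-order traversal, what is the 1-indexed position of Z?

Pre-order visits the node, then its left subtree, then its right subtree.
Visit T.
At T: go left to A.
  Visit A.
  At A: go left to N.
    N is a leaf — visit N.
  At A: go right to H.
    Visit H.
    At H: go left to D.
      Visit D.
      At D: no left child.
      At D: go right to B.
        Visit B.
        At B: no left child.
        At B: go right to Z.
          Z is a leaf — visit Z.
    At H: go right to S.
      Visit S.
      At S: no left child.
      At S: go right to P.
        P is a leaf — visit P.
At T: go right to R.
  Visit R.
  At R: no left child.
  At R: go right to G.
    G is a leaf — visit G.
Full pre-order sequence: T, A, N, H, D, B, Z, S, P, R, G.

7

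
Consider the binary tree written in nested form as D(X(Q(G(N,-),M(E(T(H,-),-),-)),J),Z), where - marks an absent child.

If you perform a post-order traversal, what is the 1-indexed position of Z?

Post-order visits the left subtree, then the right subtree, then the node.
At D: go left to X.
  At X: go left to Q.
    At Q: go left to G.
      At G: go left to N.
        N is a leaf — visit N.
      At G: no right child.
      Visit G.
    At Q: go right to M.
      At M: go left to E.
        At E: go left to T.
          At T: go left to H.
            H is a leaf — visit H.
          At T: no right child.
          Visit T.
        At E: no right child.
        Visit E.
      At M: no right child.
      Visit M.
    Visit Q.
  At X: go right to J.
    J is a leaf — visit J.
  Visit X.
At D: go right to Z.
  Z is a leaf — visit Z.
Visit D.
Full post-order sequence: N, G, H, T, E, M, Q, J, X, Z, D.

10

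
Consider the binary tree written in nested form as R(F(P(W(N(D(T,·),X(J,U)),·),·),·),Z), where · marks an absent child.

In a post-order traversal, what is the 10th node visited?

Z

Post-order visits the left subtree, then the right subtree, then the node.
At R: go left to F.
  At F: go left to P.
    At P: go left to W.
      At W: go left to N.
        At N: go left to D.
          At D: go left to T.
            T is a leaf — visit T.
          At D: no right child.
          Visit D.
        At N: go right to X.
          At X: go left to J.
            J is a leaf — visit J.
          At X: go right to U.
            U is a leaf — visit U.
          Visit X.
        Visit N.
      At W: no right child.
      Visit W.
    At P: no right child.
    Visit P.
  At F: no right child.
  Visit F.
At R: go right to Z.
  Z is a leaf — visit Z.
Visit R.
Full post-order sequence: T, D, J, U, X, N, W, P, F, Z, R.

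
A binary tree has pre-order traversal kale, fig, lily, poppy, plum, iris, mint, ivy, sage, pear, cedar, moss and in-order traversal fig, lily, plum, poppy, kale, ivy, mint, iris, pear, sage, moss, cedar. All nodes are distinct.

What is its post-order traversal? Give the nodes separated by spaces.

plum poppy lily fig ivy mint pear moss cedar sage iris kale

The first element of pre-order is the root; it splits in-order into left and right subtrees.
Root kale: left subtree has 4 nodes {fig, lily, plum, poppy}, right has 7 {ivy, mint, iris, pear, sage, moss, cedar}.
  Root fig: left subtree has 0 nodes { }, right has 3 {lily, plum, poppy}.
    Root lily: left subtree has 0 nodes { }, right has 2 {plum, poppy}.
      Root poppy: left subtree has 1 node {plum}, right has 0 { }.
  Root iris: left subtree has 2 nodes {ivy, mint}, right has 4 {pear, sage, moss, cedar}.
    Root mint: left subtree has 1 node {ivy}, right has 0 { }.
    Root sage: left subtree has 1 node {pear}, right has 2 {moss, cedar}.
      Root cedar: left subtree has 1 node {moss}, right has 0 { }.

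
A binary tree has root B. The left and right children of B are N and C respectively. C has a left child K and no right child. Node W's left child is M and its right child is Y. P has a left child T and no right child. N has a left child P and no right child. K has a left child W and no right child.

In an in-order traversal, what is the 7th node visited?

In-order visits the left subtree, then the node, then the right subtree.
At B: go left to N.
  At N: go left to P.
    At P: go left to T.
      T is a leaf — visit T.
    Visit P.
    At P: no right child.
  Visit N.
  At N: no right child.
Visit B.
At B: go right to C.
  At C: go left to K.
    At K: go left to W.
      At W: go left to M.
        M is a leaf — visit M.
      Visit W.
      At W: go right to Y.
        Y is a leaf — visit Y.
    Visit K.
    At K: no right child.
  Visit C.
  At C: no right child.
Full in-order sequence: T, P, N, B, M, W, Y, K, C.

Y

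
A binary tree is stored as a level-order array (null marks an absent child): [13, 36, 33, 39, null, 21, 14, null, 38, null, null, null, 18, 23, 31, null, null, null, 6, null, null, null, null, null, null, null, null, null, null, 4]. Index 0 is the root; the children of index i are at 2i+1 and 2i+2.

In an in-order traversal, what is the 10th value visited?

In-order visits the left subtree, then the node, then the right subtree.
At 13: go left to 36.
  At 36: go left to 39.
    At 39: no left child.
    Visit 39.
    At 39: go right to 38.
      At 38: no left child.
      Visit 38.
      At 38: go right to 6.
        6 is a leaf — visit 6.
  Visit 36.
  At 36: no right child.
Visit 13.
At 13: go right to 33.
  At 33: go left to 21.
    At 21: no left child.
    Visit 21.
    At 21: go right to 18.
      18 is a leaf — visit 18.
  Visit 33.
  At 33: go right to 14.
    At 14: go left to 23.
      23 is a leaf — visit 23.
    Visit 14.
    At 14: go right to 31.
      At 31: go left to 4.
        4 is a leaf — visit 4.
      Visit 31.
      At 31: no right child.
Full in-order sequence: 39, 38, 6, 36, 13, 21, 18, 33, 23, 14, 4, 31.

14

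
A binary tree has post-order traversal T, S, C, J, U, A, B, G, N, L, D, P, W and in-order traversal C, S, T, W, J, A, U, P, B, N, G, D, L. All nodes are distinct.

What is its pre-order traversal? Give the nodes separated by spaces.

The last element of post-order is the root; it splits in-order into left and right subtrees.
Root W: left subtree has 3 nodes {C, S, T}, right has 9 {J, A, U, P, B, N, G, D, L}.
  Root C: left subtree has 0 nodes { }, right has 2 {S, T}.
    Root S: left subtree has 0 nodes { }, right has 1 {T}.
  Root P: left subtree has 3 nodes {J, A, U}, right has 5 {B, N, G, D, L}.
    Root A: left subtree has 1 node {J}, right has 1 {U}.
    Root D: left subtree has 3 nodes {B, N, G}, right has 1 {L}.
      Root N: left subtree has 1 node {B}, right has 1 {G}.

W C S T P A J U D N B G L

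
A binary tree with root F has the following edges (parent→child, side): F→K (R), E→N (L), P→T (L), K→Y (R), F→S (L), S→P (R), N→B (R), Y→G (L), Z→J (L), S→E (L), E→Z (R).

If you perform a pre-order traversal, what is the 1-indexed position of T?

9

Pre-order visits the node, then its left subtree, then its right subtree.
Visit F.
At F: go left to S.
  Visit S.
  At S: go left to E.
    Visit E.
    At E: go left to N.
      Visit N.
      At N: no left child.
      At N: go right to B.
        B is a leaf — visit B.
    At E: go right to Z.
      Visit Z.
      At Z: go left to J.
        J is a leaf — visit J.
      At Z: no right child.
  At S: go right to P.
    Visit P.
    At P: go left to T.
      T is a leaf — visit T.
    At P: no right child.
At F: go right to K.
  Visit K.
  At K: no left child.
  At K: go right to Y.
    Visit Y.
    At Y: go left to G.
      G is a leaf — visit G.
    At Y: no right child.
Full pre-order sequence: F, S, E, N, B, Z, J, P, T, K, Y, G.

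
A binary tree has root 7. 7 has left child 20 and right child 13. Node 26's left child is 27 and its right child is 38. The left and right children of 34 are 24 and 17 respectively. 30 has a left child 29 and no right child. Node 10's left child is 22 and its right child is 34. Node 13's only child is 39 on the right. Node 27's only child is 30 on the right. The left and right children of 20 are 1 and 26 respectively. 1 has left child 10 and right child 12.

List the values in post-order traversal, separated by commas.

22, 24, 17, 34, 10, 12, 1, 29, 30, 27, 38, 26, 20, 39, 13, 7

Post-order visits the left subtree, then the right subtree, then the node.
At 7: go left to 20.
  At 20: go left to 1.
    At 1: go left to 10.
      At 10: go left to 22.
        22 is a leaf — visit 22.
      At 10: go right to 34.
        At 34: go left to 24.
          24 is a leaf — visit 24.
        At 34: go right to 17.
          17 is a leaf — visit 17.
        Visit 34.
      Visit 10.
    At 1: go right to 12.
      12 is a leaf — visit 12.
    Visit 1.
  At 20: go right to 26.
    At 26: go left to 27.
      At 27: no left child.
      At 27: go right to 30.
        At 30: go left to 29.
          29 is a leaf — visit 29.
        At 30: no right child.
        Visit 30.
      Visit 27.
    At 26: go right to 38.
      38 is a leaf — visit 38.
    Visit 26.
  Visit 20.
At 7: go right to 13.
  At 13: no left child.
  At 13: go right to 39.
    39 is a leaf — visit 39.
  Visit 13.
Visit 7.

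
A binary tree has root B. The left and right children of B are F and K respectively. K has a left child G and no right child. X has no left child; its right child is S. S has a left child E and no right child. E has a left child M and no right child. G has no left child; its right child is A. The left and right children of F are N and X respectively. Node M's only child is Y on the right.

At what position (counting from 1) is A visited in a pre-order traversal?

11

Pre-order visits the node, then its left subtree, then its right subtree.
Visit B.
At B: go left to F.
  Visit F.
  At F: go left to N.
    N is a leaf — visit N.
  At F: go right to X.
    Visit X.
    At X: no left child.
    At X: go right to S.
      Visit S.
      At S: go left to E.
        Visit E.
        At E: go left to M.
          Visit M.
          At M: no left child.
          At M: go right to Y.
            Y is a leaf — visit Y.
        At E: no right child.
      At S: no right child.
At B: go right to K.
  Visit K.
  At K: go left to G.
    Visit G.
    At G: no left child.
    At G: go right to A.
      A is a leaf — visit A.
  At K: no right child.
Full pre-order sequence: B, F, N, X, S, E, M, Y, K, G, A.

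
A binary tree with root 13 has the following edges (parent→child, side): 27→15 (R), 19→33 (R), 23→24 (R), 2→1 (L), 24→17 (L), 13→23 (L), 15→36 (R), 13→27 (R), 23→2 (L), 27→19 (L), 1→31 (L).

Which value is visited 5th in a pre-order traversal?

Pre-order visits the node, then its left subtree, then its right subtree.
Visit 13.
At 13: go left to 23.
  Visit 23.
  At 23: go left to 2.
    Visit 2.
    At 2: go left to 1.
      Visit 1.
      At 1: go left to 31.
        31 is a leaf — visit 31.
      At 1: no right child.
    At 2: no right child.
  At 23: go right to 24.
    Visit 24.
    At 24: go left to 17.
      17 is a leaf — visit 17.
    At 24: no right child.
At 13: go right to 27.
  Visit 27.
  At 27: go left to 19.
    Visit 19.
    At 19: no left child.
    At 19: go right to 33.
      33 is a leaf — visit 33.
  At 27: go right to 15.
    Visit 15.
    At 15: no left child.
    At 15: go right to 36.
      36 is a leaf — visit 36.
Full pre-order sequence: 13, 23, 2, 1, 31, 24, 17, 27, 19, 33, 15, 36.

31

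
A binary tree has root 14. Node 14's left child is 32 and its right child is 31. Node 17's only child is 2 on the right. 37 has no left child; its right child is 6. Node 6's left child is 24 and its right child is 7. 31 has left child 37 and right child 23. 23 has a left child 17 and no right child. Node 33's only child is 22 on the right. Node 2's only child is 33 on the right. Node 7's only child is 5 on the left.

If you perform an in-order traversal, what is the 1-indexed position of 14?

In-order visits the left subtree, then the node, then the right subtree.
At 14: go left to 32.
  32 is a leaf — visit 32.
Visit 14.
At 14: go right to 31.
  At 31: go left to 37.
    At 37: no left child.
    Visit 37.
    At 37: go right to 6.
      At 6: go left to 24.
        24 is a leaf — visit 24.
      Visit 6.
      At 6: go right to 7.
        At 7: go left to 5.
          5 is a leaf — visit 5.
        Visit 7.
        At 7: no right child.
  Visit 31.
  At 31: go right to 23.
    At 23: go left to 17.
      At 17: no left child.
      Visit 17.
      At 17: go right to 2.
        At 2: no left child.
        Visit 2.
        At 2: go right to 33.
          At 33: no left child.
          Visit 33.
          At 33: go right to 22.
            22 is a leaf — visit 22.
    Visit 23.
    At 23: no right child.
Full in-order sequence: 32, 14, 37, 24, 6, 5, 7, 31, 17, 2, 33, 22, 23.

2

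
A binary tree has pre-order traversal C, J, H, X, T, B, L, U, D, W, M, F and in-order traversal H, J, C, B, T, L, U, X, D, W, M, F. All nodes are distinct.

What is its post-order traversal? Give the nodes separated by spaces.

The first element of pre-order is the root; it splits in-order into left and right subtrees.
Root C: left subtree has 2 nodes {H, J}, right has 9 {B, T, L, U, X, D, W, M, F}.
  Root J: left subtree has 1 node {H}, right has 0 { }.
  Root X: left subtree has 4 nodes {B, T, L, U}, right has 4 {D, W, M, F}.
    Root T: left subtree has 1 node {B}, right has 2 {L, U}.
      Root L: left subtree has 0 nodes { }, right has 1 {U}.
    Root D: left subtree has 0 nodes { }, right has 3 {W, M, F}.
      Root W: left subtree has 0 nodes { }, right has 2 {M, F}.
        Root M: left subtree has 0 nodes { }, right has 1 {F}.

H J B U L T F M W D X C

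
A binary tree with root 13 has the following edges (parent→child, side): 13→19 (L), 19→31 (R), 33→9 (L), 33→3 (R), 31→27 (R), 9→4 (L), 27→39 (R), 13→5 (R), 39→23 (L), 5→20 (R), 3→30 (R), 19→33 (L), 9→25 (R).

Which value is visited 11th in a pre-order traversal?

Pre-order visits the node, then its left subtree, then its right subtree.
Visit 13.
At 13: go left to 19.
  Visit 19.
  At 19: go left to 33.
    Visit 33.
    At 33: go left to 9.
      Visit 9.
      At 9: go left to 4.
        4 is a leaf — visit 4.
      At 9: go right to 25.
        25 is a leaf — visit 25.
    At 33: go right to 3.
      Visit 3.
      At 3: no left child.
      At 3: go right to 30.
        30 is a leaf — visit 30.
  At 19: go right to 31.
    Visit 31.
    At 31: no left child.
    At 31: go right to 27.
      Visit 27.
      At 27: no left child.
      At 27: go right to 39.
        Visit 39.
        At 39: go left to 23.
          23 is a leaf — visit 23.
        At 39: no right child.
At 13: go right to 5.
  Visit 5.
  At 5: no left child.
  At 5: go right to 20.
    20 is a leaf — visit 20.
Full pre-order sequence: 13, 19, 33, 9, 4, 25, 3, 30, 31, 27, 39, 23, 5, 20.

39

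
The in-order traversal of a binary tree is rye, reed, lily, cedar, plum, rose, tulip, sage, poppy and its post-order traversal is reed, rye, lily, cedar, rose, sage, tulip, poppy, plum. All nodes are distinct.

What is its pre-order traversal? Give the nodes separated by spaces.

plum cedar lily rye reed poppy tulip rose sage

The last element of post-order is the root; it splits in-order into left and right subtrees.
Root plum: left subtree has 4 nodes {rye, reed, lily, cedar}, right has 4 {rose, tulip, sage, poppy}.
  Root cedar: left subtree has 3 nodes {rye, reed, lily}, right has 0 { }.
    Root lily: left subtree has 2 nodes {rye, reed}, right has 0 { }.
      Root rye: left subtree has 0 nodes { }, right has 1 {reed}.
  Root poppy: left subtree has 3 nodes {rose, tulip, sage}, right has 0 { }.
    Root tulip: left subtree has 1 node {rose}, right has 1 {sage}.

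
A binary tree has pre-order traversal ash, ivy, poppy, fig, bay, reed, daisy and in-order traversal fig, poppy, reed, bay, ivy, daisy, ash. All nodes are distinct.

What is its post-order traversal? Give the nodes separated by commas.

The first element of pre-order is the root; it splits in-order into left and right subtrees.
Root ash: left subtree has 6 nodes {fig, poppy, reed, bay, ivy, daisy}, right has 0 { }.
  Root ivy: left subtree has 4 nodes {fig, poppy, reed, bay}, right has 1 {daisy}.
    Root poppy: left subtree has 1 node {fig}, right has 2 {reed, bay}.
      Root bay: left subtree has 1 node {reed}, right has 0 { }.

fig, reed, bay, poppy, daisy, ivy, ash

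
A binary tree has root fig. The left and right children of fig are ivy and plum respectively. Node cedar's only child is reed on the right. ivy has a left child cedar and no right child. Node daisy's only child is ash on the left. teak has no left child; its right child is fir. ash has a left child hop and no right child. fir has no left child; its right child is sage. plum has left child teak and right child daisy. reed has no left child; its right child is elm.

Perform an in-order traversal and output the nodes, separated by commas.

cedar, reed, elm, ivy, fig, teak, fir, sage, plum, hop, ash, daisy

In-order visits the left subtree, then the node, then the right subtree.
At fig: go left to ivy.
  At ivy: go left to cedar.
    At cedar: no left child.
    Visit cedar.
    At cedar: go right to reed.
      At reed: no left child.
      Visit reed.
      At reed: go right to elm.
        elm is a leaf — visit elm.
  Visit ivy.
  At ivy: no right child.
Visit fig.
At fig: go right to plum.
  At plum: go left to teak.
    At teak: no left child.
    Visit teak.
    At teak: go right to fir.
      At fir: no left child.
      Visit fir.
      At fir: go right to sage.
        sage is a leaf — visit sage.
  Visit plum.
  At plum: go right to daisy.
    At daisy: go left to ash.
      At ash: go left to hop.
        hop is a leaf — visit hop.
      Visit ash.
      At ash: no right child.
    Visit daisy.
    At daisy: no right child.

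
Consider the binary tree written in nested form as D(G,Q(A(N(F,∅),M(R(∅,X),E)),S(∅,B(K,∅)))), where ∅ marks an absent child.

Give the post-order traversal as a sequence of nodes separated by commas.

G, F, N, X, R, E, M, A, K, B, S, Q, D

Post-order visits the left subtree, then the right subtree, then the node.
At D: go left to G.
  G is a leaf — visit G.
At D: go right to Q.
  At Q: go left to A.
    At A: go left to N.
      At N: go left to F.
        F is a leaf — visit F.
      At N: no right child.
      Visit N.
    At A: go right to M.
      At M: go left to R.
        At R: no left child.
        At R: go right to X.
          X is a leaf — visit X.
        Visit R.
      At M: go right to E.
        E is a leaf — visit E.
      Visit M.
    Visit A.
  At Q: go right to S.
    At S: no left child.
    At S: go right to B.
      At B: go left to K.
        K is a leaf — visit K.
      At B: no right child.
      Visit B.
    Visit S.
  Visit Q.
Visit D.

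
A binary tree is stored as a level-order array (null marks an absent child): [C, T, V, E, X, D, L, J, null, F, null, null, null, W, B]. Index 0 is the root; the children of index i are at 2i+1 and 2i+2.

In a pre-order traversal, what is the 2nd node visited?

Pre-order visits the node, then its left subtree, then its right subtree.
Visit C.
At C: go left to T.
  Visit T.
  At T: go left to E.
    Visit E.
    At E: go left to J.
      J is a leaf — visit J.
    At E: no right child.
  At T: go right to X.
    Visit X.
    At X: go left to F.
      F is a leaf — visit F.
    At X: no right child.
At C: go right to V.
  Visit V.
  At V: go left to D.
    D is a leaf — visit D.
  At V: go right to L.
    Visit L.
    At L: go left to W.
      W is a leaf — visit W.
    At L: go right to B.
      B is a leaf — visit B.
Full pre-order sequence: C, T, E, J, X, F, V, D, L, W, B.

T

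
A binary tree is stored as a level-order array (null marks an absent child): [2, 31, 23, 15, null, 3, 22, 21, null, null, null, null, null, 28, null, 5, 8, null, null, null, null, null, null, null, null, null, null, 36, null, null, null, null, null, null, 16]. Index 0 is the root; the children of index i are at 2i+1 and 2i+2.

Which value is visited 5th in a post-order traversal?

15

Post-order visits the left subtree, then the right subtree, then the node.
At 2: go left to 31.
  At 31: go left to 15.
    At 15: go left to 21.
      At 21: go left to 5.
        5 is a leaf — visit 5.
      At 21: go right to 8.
        At 8: no left child.
        At 8: go right to 16.
          16 is a leaf — visit 16.
        Visit 8.
      Visit 21.
    At 15: no right child.
    Visit 15.
  At 31: no right child.
  Visit 31.
At 2: go right to 23.
  At 23: go left to 3.
    3 is a leaf — visit 3.
  At 23: go right to 22.
    At 22: go left to 28.
      At 28: go left to 36.
        36 is a leaf — visit 36.
      At 28: no right child.
      Visit 28.
    At 22: no right child.
    Visit 22.
  Visit 23.
Visit 2.
Full post-order sequence: 5, 16, 8, 21, 15, 31, 3, 36, 28, 22, 23, 2.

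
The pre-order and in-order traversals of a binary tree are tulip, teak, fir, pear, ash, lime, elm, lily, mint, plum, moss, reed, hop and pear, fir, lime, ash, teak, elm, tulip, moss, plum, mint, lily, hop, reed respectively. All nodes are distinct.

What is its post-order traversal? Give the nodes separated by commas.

The first element of pre-order is the root; it splits in-order into left and right subtrees.
Root tulip: left subtree has 6 nodes {pear, fir, lime, ash, teak, elm}, right has 6 {moss, plum, mint, lily, hop, reed}.
  Root teak: left subtree has 4 nodes {pear, fir, lime, ash}, right has 1 {elm}.
    Root fir: left subtree has 1 node {pear}, right has 2 {lime, ash}.
      Root ash: left subtree has 1 node {lime}, right has 0 { }.
  Root lily: left subtree has 3 nodes {moss, plum, mint}, right has 2 {hop, reed}.
    Root mint: left subtree has 2 nodes {moss, plum}, right has 0 { }.
      Root plum: left subtree has 1 node {moss}, right has 0 { }.
    Root reed: left subtree has 1 node {hop}, right has 0 { }.

pear, lime, ash, fir, elm, teak, moss, plum, mint, hop, reed, lily, tulip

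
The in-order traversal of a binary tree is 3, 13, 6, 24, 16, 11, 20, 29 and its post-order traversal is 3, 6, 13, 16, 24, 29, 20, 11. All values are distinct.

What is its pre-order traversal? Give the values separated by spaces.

The last element of post-order is the root; it splits in-order into left and right subtrees.
Root 11: left subtree has 5 nodes {3, 13, 6, 24, 16}, right has 2 {20, 29}.
  Root 24: left subtree has 3 nodes {3, 13, 6}, right has 1 {16}.
    Root 13: left subtree has 1 node {3}, right has 1 {6}.
  Root 20: left subtree has 0 nodes { }, right has 1 {29}.

11 24 13 3 6 16 20 29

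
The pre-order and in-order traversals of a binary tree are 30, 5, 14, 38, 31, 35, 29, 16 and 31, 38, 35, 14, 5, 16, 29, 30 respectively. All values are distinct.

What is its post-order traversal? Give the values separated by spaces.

The first element of pre-order is the root; it splits in-order into left and right subtrees.
Root 30: left subtree has 7 nodes {31, 38, 35, 14, 5, 16, 29}, right has 0 { }.
  Root 5: left subtree has 4 nodes {31, 38, 35, 14}, right has 2 {16, 29}.
    Root 14: left subtree has 3 nodes {31, 38, 35}, right has 0 { }.
      Root 38: left subtree has 1 node {31}, right has 1 {35}.
    Root 29: left subtree has 1 node {16}, right has 0 { }.

31 35 38 14 16 29 5 30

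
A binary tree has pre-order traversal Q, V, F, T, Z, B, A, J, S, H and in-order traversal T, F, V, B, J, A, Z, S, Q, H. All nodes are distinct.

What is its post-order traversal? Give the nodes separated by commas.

T, F, J, A, B, S, Z, V, H, Q

The first element of pre-order is the root; it splits in-order into left and right subtrees.
Root Q: left subtree has 8 nodes {T, F, V, B, J, A, Z, S}, right has 1 {H}.
  Root V: left subtree has 2 nodes {T, F}, right has 5 {B, J, A, Z, S}.
    Root F: left subtree has 1 node {T}, right has 0 { }.
    Root Z: left subtree has 3 nodes {B, J, A}, right has 1 {S}.
      Root B: left subtree has 0 nodes { }, right has 2 {J, A}.
        Root A: left subtree has 1 node {J}, right has 0 { }.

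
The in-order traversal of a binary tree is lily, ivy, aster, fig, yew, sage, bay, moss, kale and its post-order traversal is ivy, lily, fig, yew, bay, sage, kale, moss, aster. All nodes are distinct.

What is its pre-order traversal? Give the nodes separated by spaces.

aster lily ivy moss sage yew fig bay kale

The last element of post-order is the root; it splits in-order into left and right subtrees.
Root aster: left subtree has 2 nodes {lily, ivy}, right has 6 {fig, yew, sage, bay, moss, kale}.
  Root lily: left subtree has 0 nodes { }, right has 1 {ivy}.
  Root moss: left subtree has 4 nodes {fig, yew, sage, bay}, right has 1 {kale}.
    Root sage: left subtree has 2 nodes {fig, yew}, right has 1 {bay}.
      Root yew: left subtree has 1 node {fig}, right has 0 { }.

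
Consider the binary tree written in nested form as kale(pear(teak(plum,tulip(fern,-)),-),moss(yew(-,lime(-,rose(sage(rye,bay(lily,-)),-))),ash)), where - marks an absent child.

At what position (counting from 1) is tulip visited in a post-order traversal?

Post-order visits the left subtree, then the right subtree, then the node.
At kale: go left to pear.
  At pear: go left to teak.
    At teak: go left to plum.
      plum is a leaf — visit plum.
    At teak: go right to tulip.
      At tulip: go left to fern.
        fern is a leaf — visit fern.
      At tulip: no right child.
      Visit tulip.
    Visit teak.
  At pear: no right child.
  Visit pear.
At kale: go right to moss.
  At moss: go left to yew.
    At yew: no left child.
    At yew: go right to lime.
      At lime: no left child.
      At lime: go right to rose.
        At rose: go left to sage.
          At sage: go left to rye.
            rye is a leaf — visit rye.
          At sage: go right to bay.
            At bay: go left to lily.
              lily is a leaf — visit lily.
            At bay: no right child.
            Visit bay.
          Visit sage.
        At rose: no right child.
        Visit rose.
      Visit lime.
    Visit yew.
  At moss: go right to ash.
    ash is a leaf — visit ash.
  Visit moss.
Visit kale.
Full post-order sequence: plum, fern, tulip, teak, pear, rye, lily, bay, sage, rose, lime, yew, ash, moss, kale.

3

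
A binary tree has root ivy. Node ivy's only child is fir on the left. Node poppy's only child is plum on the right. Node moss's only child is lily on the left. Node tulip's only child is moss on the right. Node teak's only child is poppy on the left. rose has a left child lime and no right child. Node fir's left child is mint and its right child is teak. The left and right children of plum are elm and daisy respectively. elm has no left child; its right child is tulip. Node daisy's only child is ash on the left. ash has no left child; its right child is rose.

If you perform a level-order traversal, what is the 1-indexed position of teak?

4

Level-order visits nodes level by level from the root, left to right within each level.
Level 0: ivy
Level 1: fir
Level 2: mint, teak
Level 3: poppy
Level 4: plum
Level 5: elm, daisy
Level 6: tulip, ash
Level 7: moss, rose
Level 8: lily, lime
Full level-order sequence: ivy, fir, mint, teak, poppy, plum, elm, daisy, tulip, ash, moss, rose, lily, lime.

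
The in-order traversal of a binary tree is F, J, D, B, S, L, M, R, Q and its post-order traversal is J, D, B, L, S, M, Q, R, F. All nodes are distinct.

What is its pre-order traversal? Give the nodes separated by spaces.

F R M S B D J L Q

The last element of post-order is the root; it splits in-order into left and right subtrees.
Root F: left subtree has 0 nodes { }, right has 8 {J, D, B, S, L, M, R, Q}.
  Root R: left subtree has 6 nodes {J, D, B, S, L, M}, right has 1 {Q}.
    Root M: left subtree has 5 nodes {J, D, B, S, L}, right has 0 { }.
      Root S: left subtree has 3 nodes {J, D, B}, right has 1 {L}.
        Root B: left subtree has 2 nodes {J, D}, right has 0 { }.
          Root D: left subtree has 1 node {J}, right has 0 { }.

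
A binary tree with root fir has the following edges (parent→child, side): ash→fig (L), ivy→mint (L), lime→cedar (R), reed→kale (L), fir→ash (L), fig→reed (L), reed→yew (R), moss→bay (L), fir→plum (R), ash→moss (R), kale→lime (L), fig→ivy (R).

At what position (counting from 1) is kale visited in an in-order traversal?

3

In-order visits the left subtree, then the node, then the right subtree.
At fir: go left to ash.
  At ash: go left to fig.
    At fig: go left to reed.
      At reed: go left to kale.
        At kale: go left to lime.
          At lime: no left child.
          Visit lime.
          At lime: go right to cedar.
            cedar is a leaf — visit cedar.
        Visit kale.
        At kale: no right child.
      Visit reed.
      At reed: go right to yew.
        yew is a leaf — visit yew.
    Visit fig.
    At fig: go right to ivy.
      At ivy: go left to mint.
        mint is a leaf — visit mint.
      Visit ivy.
      At ivy: no right child.
  Visit ash.
  At ash: go right to moss.
    At moss: go left to bay.
      bay is a leaf — visit bay.
    Visit moss.
    At moss: no right child.
Visit fir.
At fir: go right to plum.
  plum is a leaf — visit plum.
Full in-order sequence: lime, cedar, kale, reed, yew, fig, mint, ivy, ash, bay, moss, fir, plum.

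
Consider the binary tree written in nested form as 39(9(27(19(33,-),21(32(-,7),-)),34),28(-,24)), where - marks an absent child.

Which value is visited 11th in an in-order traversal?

In-order visits the left subtree, then the node, then the right subtree.
At 39: go left to 9.
  At 9: go left to 27.
    At 27: go left to 19.
      At 19: go left to 33.
        33 is a leaf — visit 33.
      Visit 19.
      At 19: no right child.
    Visit 27.
    At 27: go right to 21.
      At 21: go left to 32.
        At 32: no left child.
        Visit 32.
        At 32: go right to 7.
          7 is a leaf — visit 7.
      Visit 21.
      At 21: no right child.
  Visit 9.
  At 9: go right to 34.
    34 is a leaf — visit 34.
Visit 39.
At 39: go right to 28.
  At 28: no left child.
  Visit 28.
  At 28: go right to 24.
    24 is a leaf — visit 24.
Full in-order sequence: 33, 19, 27, 32, 7, 21, 9, 34, 39, 28, 24.

24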